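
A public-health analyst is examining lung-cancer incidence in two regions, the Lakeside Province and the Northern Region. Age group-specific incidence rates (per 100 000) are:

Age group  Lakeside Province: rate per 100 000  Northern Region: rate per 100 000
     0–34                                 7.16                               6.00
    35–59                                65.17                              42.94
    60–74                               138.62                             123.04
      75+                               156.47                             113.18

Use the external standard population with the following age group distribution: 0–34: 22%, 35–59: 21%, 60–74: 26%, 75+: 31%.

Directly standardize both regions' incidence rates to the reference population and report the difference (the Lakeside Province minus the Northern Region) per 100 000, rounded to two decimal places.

22.39

Standard weights: 0.22, 0.21, 0.26, 0.31.
The Lakeside Province: 0.2200×7.16 + 0.2100×65.17 + 0.2600×138.62 + 0.3100×156.47 = 99.8078 per 100 000.
The Northern Region: 0.2200×6.00 + 0.2100×42.94 + 0.2600×123.04 + 0.3100×113.18 = 77.4136 per 100 000.
Difference = 99.8078 − 77.4136 = 22.3942.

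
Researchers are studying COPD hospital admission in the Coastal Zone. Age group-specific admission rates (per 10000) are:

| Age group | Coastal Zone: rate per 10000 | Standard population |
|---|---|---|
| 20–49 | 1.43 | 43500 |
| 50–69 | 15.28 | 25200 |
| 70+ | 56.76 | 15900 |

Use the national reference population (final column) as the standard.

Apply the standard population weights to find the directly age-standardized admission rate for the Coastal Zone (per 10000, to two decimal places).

15.95

Standard total = 84600; weights = 0.5142, 0.2979, 0.1879.
Standardized rate: 0.5142×1.43 + 0.2979×15.28 + 0.1879×56.76 = 15.9544 per 10000.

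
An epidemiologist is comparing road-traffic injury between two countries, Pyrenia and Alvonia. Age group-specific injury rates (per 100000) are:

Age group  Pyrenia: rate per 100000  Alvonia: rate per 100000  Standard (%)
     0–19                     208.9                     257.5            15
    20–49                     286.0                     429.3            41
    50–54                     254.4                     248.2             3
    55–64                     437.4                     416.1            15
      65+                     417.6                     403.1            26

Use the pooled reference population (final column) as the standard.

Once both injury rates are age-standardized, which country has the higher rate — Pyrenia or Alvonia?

Standard weights: 0.15, 0.41, 0.03, 0.15, 0.26.
Pyrenia: 0.1500×208.9 + 0.4100×286.0 + 0.0300×254.4 + 0.1500×437.4 + 0.2600×417.6 = 330.4130 per 100000.
Alvonia: 0.1500×257.5 + 0.4100×429.3 + 0.0300×248.2 + 0.1500×416.1 + 0.2600×403.1 = 389.3050 per 100000.

Alvonia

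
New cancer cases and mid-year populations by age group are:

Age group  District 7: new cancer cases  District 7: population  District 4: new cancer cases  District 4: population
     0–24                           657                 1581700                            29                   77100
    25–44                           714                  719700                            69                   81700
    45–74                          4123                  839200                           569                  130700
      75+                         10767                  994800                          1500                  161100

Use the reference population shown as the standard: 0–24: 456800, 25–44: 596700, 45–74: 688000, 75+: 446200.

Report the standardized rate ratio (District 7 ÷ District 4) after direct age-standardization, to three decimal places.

1.149

Age-specific rates per 100000 for District 7: 41.54, 99.21, 491.30, 1082.33.
For District 4: 37.61, 84.46, 435.35, 931.10.
Standard total = 2187700; weights = 0.2088, 0.2728, 0.3145, 0.2040.
District 7: 0.2088×41.54 + 0.2728×99.21 + 0.3145×491.30 + 0.2040×1082.33 = 410.9895 per 100000.
District 4: 0.2088×37.61 + 0.2728×84.46 + 0.3145×435.35 + 0.2040×931.10 = 357.7054 per 100000.
Ratio = 410.9895 ÷ 357.7054 = 1.14896.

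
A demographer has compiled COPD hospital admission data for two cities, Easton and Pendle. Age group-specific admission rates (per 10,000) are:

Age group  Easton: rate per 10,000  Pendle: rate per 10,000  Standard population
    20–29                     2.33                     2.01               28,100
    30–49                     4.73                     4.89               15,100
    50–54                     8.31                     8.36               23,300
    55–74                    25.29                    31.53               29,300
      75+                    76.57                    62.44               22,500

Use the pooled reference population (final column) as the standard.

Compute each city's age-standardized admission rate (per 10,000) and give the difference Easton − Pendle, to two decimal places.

Standard total = 118,300; weights = 0.2375, 0.1276, 0.1970, 0.2477, 0.1902.
Easton: 0.2375×2.33 + 0.1276×4.73 + 0.1970×8.31 + 0.2477×25.29 + 0.1902×76.57 = 23.6208 per 10,000.
Pendle: 0.2375×2.01 + 0.1276×4.89 + 0.1970×8.36 + 0.2477×31.53 + 0.1902×62.44 = 22.4331 per 10,000.
Difference = 23.6208 − 22.4331 = 1.1877.

1.19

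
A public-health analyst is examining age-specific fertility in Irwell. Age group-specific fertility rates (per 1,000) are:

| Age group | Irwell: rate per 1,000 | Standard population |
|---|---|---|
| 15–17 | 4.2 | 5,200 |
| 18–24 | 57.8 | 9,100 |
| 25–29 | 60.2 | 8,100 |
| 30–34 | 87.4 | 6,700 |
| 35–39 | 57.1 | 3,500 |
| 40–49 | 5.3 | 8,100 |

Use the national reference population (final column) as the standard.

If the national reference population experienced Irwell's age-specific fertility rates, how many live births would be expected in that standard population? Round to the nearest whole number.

Expected live births = Σ (standard pop × age-specific rate ÷ 1,000)
= 5,200×4.2/1,000 + 9,100×57.8/1,000 + 8,100×60.2/1,000 + 6,700×87.4/1,000 + 3,500×57.1/1,000 + 8,100×5.3/1,000
= 21.84 + 525.98 + 487.62 + 585.58 + 199.85 + 42.93 = 1863.80.

1864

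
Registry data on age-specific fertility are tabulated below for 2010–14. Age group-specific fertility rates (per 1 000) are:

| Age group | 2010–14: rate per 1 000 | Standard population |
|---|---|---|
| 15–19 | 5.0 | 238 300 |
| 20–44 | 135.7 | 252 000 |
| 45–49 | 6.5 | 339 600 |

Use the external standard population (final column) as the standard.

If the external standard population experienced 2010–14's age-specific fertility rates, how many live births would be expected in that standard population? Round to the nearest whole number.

37595

Expected live births = Σ (standard pop × age-specific rate ÷ 1 000)
= 238 300×5.0/1 000 + 252 000×135.7/1 000 + 339 600×6.5/1 000
= 1191.50 + 34196.40 + 2207.40 = 37595.30.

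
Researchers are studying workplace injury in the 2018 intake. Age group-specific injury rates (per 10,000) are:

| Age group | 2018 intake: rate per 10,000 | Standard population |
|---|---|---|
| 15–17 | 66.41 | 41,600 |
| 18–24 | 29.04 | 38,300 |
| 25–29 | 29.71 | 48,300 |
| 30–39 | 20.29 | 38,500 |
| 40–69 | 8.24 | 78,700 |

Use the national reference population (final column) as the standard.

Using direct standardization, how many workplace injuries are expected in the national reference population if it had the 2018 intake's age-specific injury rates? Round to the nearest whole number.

674

Expected workplace injuries = Σ (standard pop × age-specific rate ÷ 10,000)
= 41,600×66.41/10,000 + 38,300×29.04/10,000 + 48,300×29.71/10,000 + 38,500×20.29/10,000 + 78,700×8.24/10,000
= 276.27 + 111.22 + 143.50 + 78.12 + 64.85 = 673.95.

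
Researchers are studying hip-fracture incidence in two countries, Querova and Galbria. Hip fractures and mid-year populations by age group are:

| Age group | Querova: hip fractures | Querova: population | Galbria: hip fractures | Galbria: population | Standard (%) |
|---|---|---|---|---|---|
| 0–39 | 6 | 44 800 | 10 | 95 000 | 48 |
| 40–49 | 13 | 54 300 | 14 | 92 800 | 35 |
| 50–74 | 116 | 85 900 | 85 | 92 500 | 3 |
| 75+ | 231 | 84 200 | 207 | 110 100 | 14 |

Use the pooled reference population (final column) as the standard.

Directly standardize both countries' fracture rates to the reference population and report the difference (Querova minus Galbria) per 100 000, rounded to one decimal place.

17.9

Age-specific rates per 100 000 for Querova: 13.39, 23.94, 135.04, 274.35.
For Galbria: 10.53, 15.09, 91.89, 188.01.
Standard weights: 0.48, 0.35, 0.03, 0.14.
Querova: 0.4800×13.39 + 0.3500×23.94 + 0.0300×135.04 + 0.1400×274.35 = 57.2677 per 100 000.
Galbria: 0.4800×10.53 + 0.3500×15.09 + 0.0300×91.89 + 0.1400×188.01 = 39.4111 per 100 000.
Difference = 57.2677 − 39.4111 = 17.8566.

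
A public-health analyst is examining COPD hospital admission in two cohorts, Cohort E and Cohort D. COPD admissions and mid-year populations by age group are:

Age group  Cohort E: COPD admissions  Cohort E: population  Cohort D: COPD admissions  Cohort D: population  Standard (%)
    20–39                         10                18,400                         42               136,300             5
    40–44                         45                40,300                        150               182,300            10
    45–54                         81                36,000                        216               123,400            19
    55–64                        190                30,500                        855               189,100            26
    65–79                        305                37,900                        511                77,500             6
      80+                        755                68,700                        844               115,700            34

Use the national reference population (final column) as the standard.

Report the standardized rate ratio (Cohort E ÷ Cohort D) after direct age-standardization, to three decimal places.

Age-specific rates per 10,000 for Cohort E: 5.43, 11.17, 22.50, 62.30, 80.47, 109.90.
For Cohort D: 3.08, 8.23, 17.50, 45.21, 65.94, 72.95.
Standard weights: 0.05, 0.10, 0.19, 0.26, 0.06, 0.34.
Cohort E: 0.0500×5.43 + 0.1000×11.17 + 0.1900×22.50 + 0.2600×62.30 + 0.0600×80.47 + 0.3400×109.90 = 64.0539 per 10,000.
Cohort D: 0.0500×3.08 + 0.1000×8.23 + 0.1900×17.50 + 0.2600×45.21 + 0.0600×65.94 + 0.3400×72.95 = 44.8165 per 10,000.
Ratio = 64.0539 ÷ 44.8165 = 1.42925.

1.429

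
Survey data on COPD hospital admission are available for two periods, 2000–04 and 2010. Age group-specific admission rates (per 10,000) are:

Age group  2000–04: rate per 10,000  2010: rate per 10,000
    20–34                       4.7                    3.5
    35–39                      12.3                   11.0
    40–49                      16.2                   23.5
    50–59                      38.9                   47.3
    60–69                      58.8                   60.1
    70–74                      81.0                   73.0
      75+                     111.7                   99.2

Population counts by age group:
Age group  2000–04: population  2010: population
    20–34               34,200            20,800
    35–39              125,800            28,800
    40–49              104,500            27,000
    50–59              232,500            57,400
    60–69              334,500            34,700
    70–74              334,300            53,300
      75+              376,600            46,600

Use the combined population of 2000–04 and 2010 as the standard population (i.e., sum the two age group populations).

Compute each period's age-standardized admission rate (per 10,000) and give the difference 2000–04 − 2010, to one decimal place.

2.6

Combined standard total = 1,811,000; weights = 0.0304, 0.0854, 0.0726, 0.1601, 0.2039, 0.2140, 0.2337.
2000–04: 0.0304×4.7 + 0.0854×12.3 + 0.0726×16.2 + 0.1601×38.9 + 0.2039×58.8 + 0.2140×81.0 + 0.2337×111.7 = 64.0218 per 10,000.
2010: 0.0304×3.5 + 0.0854×11.0 + 0.0726×23.5 + 0.1601×47.3 + 0.2039×60.1 + 0.2140×73.0 + 0.2337×99.2 = 61.3809 per 10,000.
Difference = 64.0218 − 61.3809 = 2.6409.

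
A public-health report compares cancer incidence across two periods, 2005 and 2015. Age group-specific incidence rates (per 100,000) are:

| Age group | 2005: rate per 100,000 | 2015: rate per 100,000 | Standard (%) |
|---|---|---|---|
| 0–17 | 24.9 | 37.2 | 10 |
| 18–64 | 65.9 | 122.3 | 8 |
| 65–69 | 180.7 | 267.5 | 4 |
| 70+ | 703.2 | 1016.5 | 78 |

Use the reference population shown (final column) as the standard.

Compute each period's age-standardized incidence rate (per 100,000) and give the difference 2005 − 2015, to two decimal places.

-253.59

Standard weights: 0.10, 0.08, 0.04, 0.78.
2005: 0.1000×24.9 + 0.0800×65.9 + 0.0400×180.7 + 0.7800×703.2 = 563.4860 per 100,000.
2015: 0.1000×37.2 + 0.0800×122.3 + 0.0400×267.5 + 0.7800×1016.5 = 817.0740 per 100,000.
Difference = 563.4860 − 817.0740 = -253.5880.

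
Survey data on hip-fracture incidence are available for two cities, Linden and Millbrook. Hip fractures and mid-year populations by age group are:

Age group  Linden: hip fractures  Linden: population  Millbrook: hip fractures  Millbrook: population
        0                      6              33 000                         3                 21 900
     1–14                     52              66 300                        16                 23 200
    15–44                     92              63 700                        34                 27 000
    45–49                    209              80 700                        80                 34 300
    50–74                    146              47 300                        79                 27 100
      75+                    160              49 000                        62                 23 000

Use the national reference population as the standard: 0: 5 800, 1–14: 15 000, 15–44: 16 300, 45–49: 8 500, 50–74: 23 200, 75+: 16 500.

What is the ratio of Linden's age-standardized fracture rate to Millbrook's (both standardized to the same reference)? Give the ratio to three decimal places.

Age-specific rates per 100 000 for Linden: 18.18, 78.43, 144.43, 258.98, 308.67, 326.53.
For Millbrook: 13.70, 68.97, 125.93, 233.24, 291.51, 269.57.
Standard total = 85 300; weights = 0.0680, 0.1758, 0.1911, 0.0996, 0.2720, 0.1934.
Linden: 0.0680×18.18 + 0.1758×78.43 + 0.1911×144.43 + 0.0996×258.98 + 0.2720×308.67 + 0.1934×326.53 = 215.5487 per 100 000.
Millbrook: 0.0680×13.70 + 0.1758×68.97 + 0.1911×125.93 + 0.0996×233.24 + 0.2720×291.51 + 0.1934×269.57 = 191.7932 per 100 000.
Ratio = 215.5487 ÷ 191.7932 = 1.12386.

1.124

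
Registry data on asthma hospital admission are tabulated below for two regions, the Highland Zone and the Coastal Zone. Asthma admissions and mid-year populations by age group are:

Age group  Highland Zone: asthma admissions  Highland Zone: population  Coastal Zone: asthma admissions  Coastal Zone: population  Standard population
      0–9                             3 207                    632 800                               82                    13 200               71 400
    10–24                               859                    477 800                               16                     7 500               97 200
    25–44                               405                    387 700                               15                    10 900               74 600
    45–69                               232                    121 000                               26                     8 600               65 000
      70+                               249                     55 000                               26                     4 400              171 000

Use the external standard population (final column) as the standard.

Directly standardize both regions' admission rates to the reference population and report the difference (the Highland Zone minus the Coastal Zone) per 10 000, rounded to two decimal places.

-9.33

Age-specific rates per 10 000 for the Highland Zone: 50.68, 17.98, 10.45, 19.17, 45.27.
For the Coastal Zone: 62.12, 21.33, 13.76, 30.23, 59.09.
Standard total = 479 200; weights = 0.1490, 0.2028, 0.1557, 0.1356, 0.3568.
The Highland Zone: 0.1490×50.68 + 0.2028×17.98 + 0.1557×10.45 + 0.1356×19.17 + 0.3568×45.27 = 31.5801 per 10 000.
The Coastal Zone: 0.1490×62.12 + 0.2028×21.33 + 0.1557×13.76 + 0.1356×30.23 + 0.3568×59.09 = 40.9126 per 10 000.
Difference = 31.5801 − 40.9126 = -9.3325.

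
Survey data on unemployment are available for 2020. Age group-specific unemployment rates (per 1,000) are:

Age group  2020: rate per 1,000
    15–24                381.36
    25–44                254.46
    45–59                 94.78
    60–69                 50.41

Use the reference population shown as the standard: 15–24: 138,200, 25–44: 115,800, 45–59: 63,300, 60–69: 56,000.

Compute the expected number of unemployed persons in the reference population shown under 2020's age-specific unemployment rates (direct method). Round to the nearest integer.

Expected unemployed persons = Σ (standard pop × age-specific rate ÷ 1,000)
= 138,200×381.36/1,000 + 115,800×254.46/1,000 + 63,300×94.78/1,000 + 56,000×50.41/1,000
= 52703.95 + 29466.47 + 5999.57 + 2822.96 = 90992.95.

90993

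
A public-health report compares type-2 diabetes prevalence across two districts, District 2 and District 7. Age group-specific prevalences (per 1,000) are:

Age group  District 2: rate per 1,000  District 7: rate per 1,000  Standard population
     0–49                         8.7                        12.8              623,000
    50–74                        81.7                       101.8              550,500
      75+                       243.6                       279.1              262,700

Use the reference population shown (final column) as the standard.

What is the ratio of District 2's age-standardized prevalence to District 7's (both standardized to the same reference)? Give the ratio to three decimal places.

Standard total = 1,436,200; weights = 0.4338, 0.3833, 0.1829.
District 2: 0.4338×8.7 + 0.3833×81.7 + 0.1829×243.6 = 79.6475 per 1,000.
District 7: 0.4338×12.8 + 0.3833×101.8 + 0.1829×279.1 = 95.6238 per 1,000.
Ratio = 79.6475 ÷ 95.6238 = 0.83293.

0.833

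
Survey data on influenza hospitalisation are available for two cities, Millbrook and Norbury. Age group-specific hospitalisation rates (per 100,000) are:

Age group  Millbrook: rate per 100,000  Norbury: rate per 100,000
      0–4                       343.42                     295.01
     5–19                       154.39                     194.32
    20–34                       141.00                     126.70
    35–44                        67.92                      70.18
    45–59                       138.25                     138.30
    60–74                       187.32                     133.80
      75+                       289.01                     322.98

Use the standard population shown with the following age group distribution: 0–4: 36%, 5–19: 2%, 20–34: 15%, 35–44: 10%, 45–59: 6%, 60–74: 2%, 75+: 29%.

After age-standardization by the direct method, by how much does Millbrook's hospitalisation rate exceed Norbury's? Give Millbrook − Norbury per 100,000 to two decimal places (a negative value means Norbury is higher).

9.76

Standard weights: 0.36, 0.02, 0.15, 0.10, 0.06, 0.02, 0.29.
Millbrook: 0.3600×343.42 + 0.0200×154.39 + 0.1500×141.00 + 0.1000×67.92 + 0.0600×138.25 + 0.0200×187.32 + 0.2900×289.01 = 250.5153 per 100,000.
Norbury: 0.3600×295.01 + 0.0200×194.32 + 0.1500×126.70 + 0.1000×70.18 + 0.0600×138.30 + 0.0200×133.80 + 0.2900×322.98 = 240.7512 per 100,000.
Difference = 250.5153 − 240.7512 = 9.7641.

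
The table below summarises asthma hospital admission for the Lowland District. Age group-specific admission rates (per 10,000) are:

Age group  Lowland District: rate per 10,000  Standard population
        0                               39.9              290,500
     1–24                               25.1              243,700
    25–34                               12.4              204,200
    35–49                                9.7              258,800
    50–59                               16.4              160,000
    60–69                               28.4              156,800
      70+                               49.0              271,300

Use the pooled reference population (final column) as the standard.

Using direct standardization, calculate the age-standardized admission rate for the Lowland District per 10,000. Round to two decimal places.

27.20

Standard total = 1,585,300; weights = 0.1832, 0.1537, 0.1288, 0.1632, 0.1009, 0.0989, 0.1711.
Standardized rate: 0.1832×39.9 + 0.1537×25.1 + 0.1288×12.4 + 0.1632×9.7 + 0.1009×16.4 + 0.0989×28.4 + 0.1711×49.0 = 27.2006 per 10,000.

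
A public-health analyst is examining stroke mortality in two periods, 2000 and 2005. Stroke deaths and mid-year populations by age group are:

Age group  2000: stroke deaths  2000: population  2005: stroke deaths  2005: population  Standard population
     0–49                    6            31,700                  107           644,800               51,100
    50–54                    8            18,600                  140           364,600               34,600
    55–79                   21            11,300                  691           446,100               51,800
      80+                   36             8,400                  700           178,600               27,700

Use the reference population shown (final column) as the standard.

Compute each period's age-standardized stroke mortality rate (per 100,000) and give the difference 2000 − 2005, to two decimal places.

Age-specific rates per 100,000 for 2000: 18.93, 43.01, 185.84, 428.57.
For 2005: 16.59, 38.40, 154.90, 391.94.
Standard total = 165,200; weights = 0.3093, 0.2094, 0.3136, 0.1677.
2000: 0.3093×18.93 + 0.2094×43.01 + 0.3136×185.84 + 0.1677×428.57 = 144.9960 per 100,000.
2005: 0.3093×16.59 + 0.2094×38.40 + 0.3136×154.90 + 0.1677×391.94 = 127.4632 per 100,000.
Difference = 144.9960 − 127.4632 = 17.5328.

17.53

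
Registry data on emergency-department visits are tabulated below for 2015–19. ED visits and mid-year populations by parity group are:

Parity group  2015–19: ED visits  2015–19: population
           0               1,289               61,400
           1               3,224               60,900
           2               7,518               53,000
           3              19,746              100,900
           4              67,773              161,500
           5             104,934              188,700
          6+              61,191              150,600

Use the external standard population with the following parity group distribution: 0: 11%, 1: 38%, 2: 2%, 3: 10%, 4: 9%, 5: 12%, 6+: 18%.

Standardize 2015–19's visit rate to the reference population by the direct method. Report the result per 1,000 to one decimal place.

222.5

Parity-specific rates per 1,000 for 2015–19: 20.993, 52.939, 141.849, 195.699, 419.647, 556.089, 406.315.
Standard weights: 0.11, 0.38, 0.02, 0.10, 0.09, 0.12, 0.18.
Standardized rate: 0.1100×20.993 + 0.3800×52.939 + 0.0200×141.849 + 0.1000×195.699 + 0.0900×419.647 + 0.1200×556.089 + 0.1800×406.315 = 222.4686 per 1,000.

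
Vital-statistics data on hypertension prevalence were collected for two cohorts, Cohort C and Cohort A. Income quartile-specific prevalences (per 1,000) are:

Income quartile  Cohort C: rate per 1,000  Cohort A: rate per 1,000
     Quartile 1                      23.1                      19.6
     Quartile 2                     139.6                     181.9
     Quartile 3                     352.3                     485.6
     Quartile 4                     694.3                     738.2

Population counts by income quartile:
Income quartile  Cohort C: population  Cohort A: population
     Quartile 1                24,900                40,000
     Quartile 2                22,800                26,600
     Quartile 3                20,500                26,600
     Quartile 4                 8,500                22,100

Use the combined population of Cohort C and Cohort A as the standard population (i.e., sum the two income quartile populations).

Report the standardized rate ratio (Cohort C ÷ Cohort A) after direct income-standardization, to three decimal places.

0.830

Combined standard total = 192,000; weights = 0.3380, 0.2573, 0.2453, 0.1594.
Cohort C: 0.3380×23.1 + 0.2573×139.6 + 0.2453×352.3 + 0.1594×694.3 = 240.8039 per 1,000.
Cohort A: 0.3380×19.6 + 0.2573×181.9 + 0.2453×485.6 + 0.1594×738.2 = 290.2009 per 1,000.
Ratio = 240.8039 ÷ 290.2009 = 0.82978.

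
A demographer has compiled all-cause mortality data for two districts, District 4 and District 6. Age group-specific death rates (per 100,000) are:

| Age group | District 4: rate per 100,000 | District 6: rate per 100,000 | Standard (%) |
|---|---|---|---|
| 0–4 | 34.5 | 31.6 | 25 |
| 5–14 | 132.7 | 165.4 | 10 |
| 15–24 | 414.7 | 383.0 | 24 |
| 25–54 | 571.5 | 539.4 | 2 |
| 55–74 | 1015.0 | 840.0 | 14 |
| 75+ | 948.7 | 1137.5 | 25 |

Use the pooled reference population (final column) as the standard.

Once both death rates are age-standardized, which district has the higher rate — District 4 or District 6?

District 6

Standard weights: 0.25, 0.10, 0.24, 0.02, 0.14, 0.25.
District 4: 0.2500×34.5 + 0.1000×132.7 + 0.2400×414.7 + 0.0200×571.5 + 0.1400×1015.0 + 0.2500×948.7 = 512.1280 per 100,000.
District 6: 0.2500×31.6 + 0.1000×165.4 + 0.2400×383.0 + 0.0200×539.4 + 0.1400×840.0 + 0.2500×1137.5 = 529.1230 per 100,000.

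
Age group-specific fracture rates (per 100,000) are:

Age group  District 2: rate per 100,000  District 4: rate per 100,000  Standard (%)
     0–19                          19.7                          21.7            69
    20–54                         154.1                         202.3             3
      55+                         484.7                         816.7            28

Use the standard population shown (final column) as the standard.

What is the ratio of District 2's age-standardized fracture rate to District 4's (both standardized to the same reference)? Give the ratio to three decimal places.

Standard weights: 0.69, 0.03, 0.28.
District 2: 0.6900×19.7 + 0.0300×154.1 + 0.2800×484.7 = 153.9320 per 100,000.
District 4: 0.6900×21.7 + 0.0300×202.3 + 0.2800×816.7 = 249.7180 per 100,000.
Ratio = 153.9320 ÷ 249.7180 = 0.61642.

0.616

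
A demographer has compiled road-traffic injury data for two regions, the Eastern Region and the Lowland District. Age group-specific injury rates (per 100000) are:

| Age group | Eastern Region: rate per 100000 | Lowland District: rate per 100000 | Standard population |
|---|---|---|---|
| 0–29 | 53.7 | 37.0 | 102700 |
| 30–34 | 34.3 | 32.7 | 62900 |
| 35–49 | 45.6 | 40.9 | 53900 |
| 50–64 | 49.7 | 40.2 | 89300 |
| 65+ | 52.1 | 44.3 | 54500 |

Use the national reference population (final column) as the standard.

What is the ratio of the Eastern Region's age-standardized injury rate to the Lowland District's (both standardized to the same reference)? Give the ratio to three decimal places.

1.238

Standard total = 363300; weights = 0.2827, 0.1731, 0.1484, 0.2458, 0.1500.
The Eastern Region: 0.2827×53.7 + 0.1731×34.3 + 0.1484×45.6 + 0.2458×49.7 + 0.1500×52.1 = 47.9162 per 100000.
The Lowland District: 0.2827×37.0 + 0.1731×32.7 + 0.1484×40.9 + 0.2458×40.2 + 0.1500×44.3 = 38.7158 per 100000.
Ratio = 47.9162 ÷ 38.7158 = 1.23764.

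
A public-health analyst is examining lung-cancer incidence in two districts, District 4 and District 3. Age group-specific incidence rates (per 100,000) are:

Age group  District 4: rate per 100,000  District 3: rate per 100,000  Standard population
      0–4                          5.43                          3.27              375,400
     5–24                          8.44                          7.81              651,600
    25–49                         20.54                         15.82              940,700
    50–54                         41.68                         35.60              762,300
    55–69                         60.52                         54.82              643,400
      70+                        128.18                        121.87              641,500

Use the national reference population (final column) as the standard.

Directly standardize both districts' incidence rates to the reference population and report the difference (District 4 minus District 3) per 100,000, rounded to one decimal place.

4.5

Standard total = 4,014,900; weights = 0.0935, 0.1623, 0.2343, 0.1899, 0.1603, 0.1598.
District 4: 0.0935×5.43 + 0.1623×8.44 + 0.2343×20.54 + 0.1899×41.68 + 0.1603×60.52 + 0.1598×128.18 = 44.7828 per 100,000.
District 3: 0.0935×3.27 + 0.1623×7.81 + 0.2343×15.82 + 0.1899×35.60 + 0.1603×54.82 + 0.1598×121.87 = 40.2967 per 100,000.
Difference = 44.7828 − 40.2967 = 4.4862.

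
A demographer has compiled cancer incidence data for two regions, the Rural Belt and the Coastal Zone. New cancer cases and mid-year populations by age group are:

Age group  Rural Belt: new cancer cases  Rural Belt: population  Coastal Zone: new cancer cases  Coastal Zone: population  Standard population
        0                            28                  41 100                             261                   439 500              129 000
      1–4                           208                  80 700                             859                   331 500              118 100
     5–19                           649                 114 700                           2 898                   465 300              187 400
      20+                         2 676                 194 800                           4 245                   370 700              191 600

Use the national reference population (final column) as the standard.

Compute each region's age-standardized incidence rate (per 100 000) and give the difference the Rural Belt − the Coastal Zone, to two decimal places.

Age-specific rates per 100 000 for the Rural Belt: 68.13, 257.74, 565.82, 1373.72.
For the Coastal Zone: 59.39, 259.13, 622.82, 1145.13.
Standard total = 626 100; weights = 0.2060, 0.1886, 0.2993, 0.3060.
The Rural Belt: 0.2060×68.13 + 0.1886×257.74 + 0.2993×565.82 + 0.3060×1373.72 = 652.3997 per 100 000.
The Coastal Zone: 0.2060×59.39 + 0.1886×259.13 + 0.2993×622.82 + 0.3060×1145.13 = 597.9679 per 100 000.
Difference = 652.3997 − 597.9679 = 54.4318.

54.43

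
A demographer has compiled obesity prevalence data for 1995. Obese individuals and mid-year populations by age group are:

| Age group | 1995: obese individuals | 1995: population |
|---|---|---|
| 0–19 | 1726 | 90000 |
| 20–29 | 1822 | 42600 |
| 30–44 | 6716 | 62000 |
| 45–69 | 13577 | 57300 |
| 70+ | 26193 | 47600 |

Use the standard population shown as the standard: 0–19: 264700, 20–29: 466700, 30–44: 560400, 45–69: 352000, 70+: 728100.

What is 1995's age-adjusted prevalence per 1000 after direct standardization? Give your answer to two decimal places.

Age-specific rates per 1000 for 1995: 19.178, 42.770, 108.323, 236.946, 550.273.
Standard total = 2371900; weights = 0.1116, 0.1968, 0.2363, 0.1484, 0.3070.
Standardized rate: 0.1116×19.178 + 0.1968×42.770 + 0.2363×108.323 + 0.1484×236.946 + 0.3070×550.273 = 240.2293 per 1000.

240.23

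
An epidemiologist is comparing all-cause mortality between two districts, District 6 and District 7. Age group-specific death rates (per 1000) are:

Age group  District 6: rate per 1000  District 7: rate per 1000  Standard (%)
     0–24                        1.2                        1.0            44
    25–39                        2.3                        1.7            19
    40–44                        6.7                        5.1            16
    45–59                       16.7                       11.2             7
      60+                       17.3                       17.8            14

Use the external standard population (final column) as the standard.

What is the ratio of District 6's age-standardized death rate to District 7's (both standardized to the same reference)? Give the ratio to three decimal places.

1.159

Standard weights: 0.44, 0.19, 0.16, 0.07, 0.14.
District 6: 0.4400×1.2 + 0.1900×2.3 + 0.1600×6.7 + 0.0700×16.7 + 0.1400×17.3 = 5.6280 per 1000.
District 7: 0.4400×1.0 + 0.1900×1.7 + 0.1600×5.1 + 0.0700×11.2 + 0.1400×17.8 = 4.8550 per 1000.
Ratio = 5.6280 ÷ 4.8550 = 1.15922.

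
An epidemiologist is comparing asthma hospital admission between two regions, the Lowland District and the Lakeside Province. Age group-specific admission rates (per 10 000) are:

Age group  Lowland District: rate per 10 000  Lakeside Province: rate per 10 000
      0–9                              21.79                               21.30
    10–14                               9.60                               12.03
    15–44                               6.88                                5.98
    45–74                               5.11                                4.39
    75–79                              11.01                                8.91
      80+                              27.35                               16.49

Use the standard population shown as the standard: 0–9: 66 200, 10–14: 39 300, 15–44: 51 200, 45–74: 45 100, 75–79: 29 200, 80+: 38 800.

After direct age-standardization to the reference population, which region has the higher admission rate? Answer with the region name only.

Lowland District

Standard total = 269 800; weights = 0.2454, 0.1457, 0.1898, 0.1672, 0.1082, 0.1438.
The Lowland District: 0.2454×21.79 + 0.1457×9.60 + 0.1898×6.88 + 0.1672×5.11 + 0.1082×11.01 + 0.1438×27.35 = 14.0295 per 10 000.
The Lakeside Province: 0.2454×21.30 + 0.1457×12.03 + 0.1898×5.98 + 0.1672×4.39 + 0.1082×8.91 + 0.1438×16.49 = 12.1831 per 10 000.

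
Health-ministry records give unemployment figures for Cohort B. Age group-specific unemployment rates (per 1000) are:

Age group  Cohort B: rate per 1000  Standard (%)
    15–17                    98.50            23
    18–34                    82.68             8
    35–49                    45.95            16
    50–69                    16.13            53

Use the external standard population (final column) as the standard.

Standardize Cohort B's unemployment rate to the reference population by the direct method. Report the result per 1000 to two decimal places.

45.17

Standard weights: 0.23, 0.08, 0.16, 0.53.
Standardized rate: 0.2300×98.50 + 0.0800×82.68 + 0.1600×45.95 + 0.5300×16.13 = 45.1703 per 1000.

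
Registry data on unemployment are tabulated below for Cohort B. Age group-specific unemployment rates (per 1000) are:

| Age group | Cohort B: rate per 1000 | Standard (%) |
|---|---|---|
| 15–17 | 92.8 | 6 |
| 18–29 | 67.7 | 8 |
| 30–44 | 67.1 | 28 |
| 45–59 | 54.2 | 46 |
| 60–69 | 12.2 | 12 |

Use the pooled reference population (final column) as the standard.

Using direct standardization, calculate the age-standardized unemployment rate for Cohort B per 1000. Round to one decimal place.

Standard weights: 0.06, 0.08, 0.28, 0.46, 0.12.
Standardized rate: 0.0600×92.8 + 0.0800×67.7 + 0.2800×67.1 + 0.4600×54.2 + 0.1200×12.2 = 56.1680 per 1000.

56.2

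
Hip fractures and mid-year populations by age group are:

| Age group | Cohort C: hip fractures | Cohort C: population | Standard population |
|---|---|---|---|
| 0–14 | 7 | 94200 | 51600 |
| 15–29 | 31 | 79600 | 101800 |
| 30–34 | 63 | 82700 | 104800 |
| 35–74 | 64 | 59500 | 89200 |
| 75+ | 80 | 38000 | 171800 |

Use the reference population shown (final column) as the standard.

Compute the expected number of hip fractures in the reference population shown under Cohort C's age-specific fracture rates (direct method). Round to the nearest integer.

Age-specific rates per 100000 for Cohort C: 7.43, 38.94, 76.18, 107.56, 210.53.
Expected hip fractures = Σ (standard pop × age-specific rate ÷ 100000)
= 51600×7.43/100000 + 101800×38.94/100000 + 104800×76.18/100000 + 89200×107.56/100000 + 171800×210.53/100000
= 3.83 + 39.65 + 79.84 + 95.95 + 361.68 = 580.95.

581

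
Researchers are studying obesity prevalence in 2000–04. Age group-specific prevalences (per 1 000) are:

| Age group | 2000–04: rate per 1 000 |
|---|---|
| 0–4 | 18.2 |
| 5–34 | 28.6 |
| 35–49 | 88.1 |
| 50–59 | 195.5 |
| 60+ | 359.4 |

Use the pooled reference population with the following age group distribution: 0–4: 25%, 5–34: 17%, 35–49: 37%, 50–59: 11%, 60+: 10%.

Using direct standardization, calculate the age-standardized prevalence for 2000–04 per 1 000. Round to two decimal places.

Standard weights: 0.25, 0.17, 0.37, 0.11, 0.10.
Standardized rate: 0.2500×18.2 + 0.1700×28.6 + 0.3700×88.1 + 0.1100×195.5 + 0.1000×359.4 = 99.4540 per 1 000.

99.45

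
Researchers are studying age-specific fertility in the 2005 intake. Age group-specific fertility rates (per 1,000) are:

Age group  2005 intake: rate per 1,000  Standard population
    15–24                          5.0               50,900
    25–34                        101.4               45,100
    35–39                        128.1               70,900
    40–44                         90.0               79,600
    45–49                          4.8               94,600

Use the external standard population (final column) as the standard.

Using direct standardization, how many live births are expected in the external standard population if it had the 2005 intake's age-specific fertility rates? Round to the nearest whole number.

Expected live births = Σ (standard pop × age-specific rate ÷ 1,000)
= 50,900×5.0/1,000 + 45,100×101.4/1,000 + 70,900×128.1/1,000 + 79,600×90.0/1,000 + 94,600×4.8/1,000
= 254.50 + 4573.14 + 9082.29 + 7164.00 + 454.08 = 21528.01.

21528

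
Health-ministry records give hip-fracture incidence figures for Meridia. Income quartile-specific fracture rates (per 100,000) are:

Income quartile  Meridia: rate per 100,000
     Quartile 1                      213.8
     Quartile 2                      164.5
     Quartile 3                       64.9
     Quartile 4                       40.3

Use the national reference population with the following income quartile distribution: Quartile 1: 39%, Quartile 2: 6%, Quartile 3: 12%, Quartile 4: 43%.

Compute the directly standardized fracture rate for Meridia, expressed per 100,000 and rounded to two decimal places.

Standard weights: 0.39, 0.06, 0.12, 0.43.
Standardized rate: 0.3900×213.8 + 0.0600×164.5 + 0.1200×64.9 + 0.4300×40.3 = 118.3690 per 100,000.

118.37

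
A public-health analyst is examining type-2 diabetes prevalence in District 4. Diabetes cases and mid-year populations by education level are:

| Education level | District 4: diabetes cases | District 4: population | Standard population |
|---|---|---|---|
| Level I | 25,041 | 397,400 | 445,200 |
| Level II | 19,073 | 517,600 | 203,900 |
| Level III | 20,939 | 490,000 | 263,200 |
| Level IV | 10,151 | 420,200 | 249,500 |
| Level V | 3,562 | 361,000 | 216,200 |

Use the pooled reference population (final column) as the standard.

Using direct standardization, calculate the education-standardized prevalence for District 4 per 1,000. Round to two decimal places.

39.89

Education-specific rates per 1,000 for District 4: 63.012, 36.849, 42.733, 24.158, 9.867.
Standard total = 1,378,000; weights = 0.3231, 0.1480, 0.1910, 0.1811, 0.1569.
Standardized rate: 0.3231×63.012 + 0.1480×36.849 + 0.1910×42.733 + 0.1811×24.158 + 0.1569×9.867 = 39.8942 per 1,000.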